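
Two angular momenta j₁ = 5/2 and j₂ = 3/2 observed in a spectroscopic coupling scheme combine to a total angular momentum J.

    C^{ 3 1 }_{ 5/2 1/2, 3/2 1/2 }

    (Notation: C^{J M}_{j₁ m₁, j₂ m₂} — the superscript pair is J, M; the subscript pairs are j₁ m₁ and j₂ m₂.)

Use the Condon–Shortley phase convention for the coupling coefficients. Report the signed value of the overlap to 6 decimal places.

triangle: 1!·4!·2!/8! = 48/40320
(j±m)!: 3!·2!·2!·1!·4!·2! = 1152
prefactor² = (2J+1)·Δ·N² = 48/5
  k=0: +1/(0!·1!·2!·2!·2!·0!) = 1/8
  k=1: −1/(1!·0!·1!·1!·3!·1!) = -1/6
Σ = -1/24  ⇒  CG² = 48/5·(-1/24)² = 1/60
CG = −√(1/60) = -0.129099

-0.129099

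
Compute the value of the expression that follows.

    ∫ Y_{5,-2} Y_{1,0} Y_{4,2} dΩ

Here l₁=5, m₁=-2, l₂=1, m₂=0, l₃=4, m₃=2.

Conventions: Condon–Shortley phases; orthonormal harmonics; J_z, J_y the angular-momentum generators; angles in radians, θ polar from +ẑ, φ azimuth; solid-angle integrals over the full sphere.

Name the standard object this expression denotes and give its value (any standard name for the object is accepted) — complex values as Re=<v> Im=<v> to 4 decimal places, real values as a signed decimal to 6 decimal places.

Gaunt coefficient, +0.225034

This is a Gaunt coefficient — the integral of a triple product of spherical harmonics over the sphere.
m-sum 0 ✓  L=10 even ✓  4≤4≤6 ✓
Π(2lᵢ+1) = 11×3×9 = 297
triangle coeff Δ(5,1,4) = 1/495
Σ_t [1,1]: t=1:−1/576 = -1/576
(3j)²=5/99 [(5 1 4; 0 0 0)], sign=-1
Σ_t [1,1]: t=1:−1/1440 = -1/1440
(3j)²=7/165 [(5 1 4; -2 0 2)], sign=-1
⇒ 4πI² = 7/11
I = (+1)√(7/11/(4π)) = 0.22503380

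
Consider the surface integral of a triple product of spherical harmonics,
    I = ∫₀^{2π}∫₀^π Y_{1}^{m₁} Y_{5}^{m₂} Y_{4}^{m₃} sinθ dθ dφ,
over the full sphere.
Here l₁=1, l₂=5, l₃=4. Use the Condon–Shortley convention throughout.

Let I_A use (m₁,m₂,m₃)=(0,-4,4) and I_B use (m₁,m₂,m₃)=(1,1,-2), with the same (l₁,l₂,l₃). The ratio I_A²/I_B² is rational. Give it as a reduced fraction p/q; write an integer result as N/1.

Same 1,5,4: normalisation and zero-m 3j drop out of the ratio.
A: Δ: 2! 0! 8! / 11! → 1/495; sum: t=1:−1/40320 = -1/40320; 3j²(1 5 4; 0 -4 4) = Δ·Π!·Σ² = 1/55  (sign -1)
B: Δ: 2! 0! 8! / 11! → 1/495; sum: t=0:+1/2880 = 1/2880; 3j²(1 5 4; 1 1 -2) = Δ·Π!·Σ² = 2/165  (sign +1)
I_A²/I_B² = (1/55)/(2/165) = 3/2

3/2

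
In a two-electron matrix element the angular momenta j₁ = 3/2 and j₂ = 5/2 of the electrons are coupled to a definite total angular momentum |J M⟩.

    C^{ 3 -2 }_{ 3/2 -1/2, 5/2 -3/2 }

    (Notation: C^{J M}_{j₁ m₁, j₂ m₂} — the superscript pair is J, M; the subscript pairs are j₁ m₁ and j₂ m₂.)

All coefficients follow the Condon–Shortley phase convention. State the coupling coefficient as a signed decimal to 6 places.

j₁+j₂−J=1  J+j₁−j₂=2  J−j₁+j₂=4  j₁+j₂+J+1=8
(j₁±m₁, j₂±m₂, J±M) = (1,2,1,4,1,5)
P² = 48
sum k=0..1:
  [0] +1/12 = 1/12
  [1] −1/24 = -1/24
S = 1/24
C² = P²·S² = 1/12 ; C = +0.288675

+0.288675  (= +√(1/12))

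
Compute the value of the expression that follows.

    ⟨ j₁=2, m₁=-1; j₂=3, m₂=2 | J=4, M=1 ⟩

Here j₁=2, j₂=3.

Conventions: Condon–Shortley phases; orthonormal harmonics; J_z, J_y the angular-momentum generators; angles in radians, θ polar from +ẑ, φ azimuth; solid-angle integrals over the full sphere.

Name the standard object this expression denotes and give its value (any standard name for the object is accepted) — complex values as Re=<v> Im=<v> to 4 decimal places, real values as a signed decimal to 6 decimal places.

This is a Clebsch–Gordan (vector-coupling) coefficient.
√[9·1!3!5!/10! · 1!3!5!1!5!3!] = √(6480/7)
  +(−1)^0/∏(0,1,3,5,0,0)! = 1/720  (running 1/720)
  +(−1)^1/∏(1,0,2,4,1,1)! = -1/48  (running -7/360)
⟨..|..⟩ = √(6480/7)·(-7/360) = -0.591608

Clebsch–Gordan coefficient, −√(7/20) ≈ -0.591608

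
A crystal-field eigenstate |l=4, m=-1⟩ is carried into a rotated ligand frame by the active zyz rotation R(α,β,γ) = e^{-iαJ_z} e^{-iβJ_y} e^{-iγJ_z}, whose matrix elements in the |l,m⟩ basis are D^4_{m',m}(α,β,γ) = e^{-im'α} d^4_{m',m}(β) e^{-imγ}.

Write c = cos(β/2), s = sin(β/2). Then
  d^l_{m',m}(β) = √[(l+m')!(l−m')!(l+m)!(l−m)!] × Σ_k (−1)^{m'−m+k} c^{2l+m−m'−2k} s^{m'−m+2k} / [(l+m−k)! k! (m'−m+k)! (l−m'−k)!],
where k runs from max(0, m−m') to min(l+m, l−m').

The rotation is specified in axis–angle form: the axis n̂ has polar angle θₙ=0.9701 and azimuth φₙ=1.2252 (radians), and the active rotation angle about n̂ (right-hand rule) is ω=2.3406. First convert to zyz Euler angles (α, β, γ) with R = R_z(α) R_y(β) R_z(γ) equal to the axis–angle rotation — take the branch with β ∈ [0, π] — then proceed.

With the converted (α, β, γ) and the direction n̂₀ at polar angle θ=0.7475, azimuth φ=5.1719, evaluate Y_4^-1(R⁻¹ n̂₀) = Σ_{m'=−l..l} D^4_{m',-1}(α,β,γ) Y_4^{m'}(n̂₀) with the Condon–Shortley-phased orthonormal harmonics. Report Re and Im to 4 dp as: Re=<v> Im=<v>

Axis–angle → zyz. n̂ = (sinθₙcosφₙ, sinθₙsinφₙ, cosθₙ) = (+0.279456, +0.776166, +0.565217), ω = 2.3406.
R = I cosω + sinω [n̂]ₓ + (1−cosω) n̂n̂ᵀ gives
  R = [-0.563545, -0.037985, +0.825212; +0.773721, +0.325731, +0.543375; -0.289437, +0.944699, -0.154174]
β = atan2(√(R₁₃²+R₂₃²), R₃₃) = 1.725588; α = atan2(R₂₃, R₁₃) mod 2π = 0.582304; γ = atan2(R₃₂, −R₃₁) mod 2π = 1.273497
Need the full column D^4_{m',-1} for m'=−4..4 at α=0.5823, β=1.7256, γ=1.2735.
cos(β/2)=0.650317, sin(β/2)=0.759663
d^4_{-4,-1}: single k=3 term ⇒ +0.381578;  D = -0.341724-0.169784i
d^4_{-3,-1}: k∈[2..3] ⇒ +0.346469 -0.787959 = -0.441490;  D = +0.438252-0.053370i
d^4_{-2,-1}: k∈[1..3] ⇒ +0.158539 -1.081672 +0.983999 = +0.060866;  D = -0.046416+0.039373i
d^4_{-1,-1}: k∈[0..3] ⇒ +0.031989 -0.654764 +1.786923 -0.812784 = +0.351363;  D = -0.098790+0.337189i
d^4_{0,-1}: k∈[0..3] ⇒ -0.167114 +1.368218 -1.867008 +0.424605 = -0.241298;  D = -0.070686-0.230713i
d^4_{1,-1}: k∈[0..3] ⇒ +0.436510 -1.786923 +1.219176 -0.110909 = -0.242146;  D = -0.186570-0.154357i
d^4_{2,-1}: k∈[0..2] ⇒ -0.721114 +1.475999 -0.402816 = +0.352069;  D = +0.349984+0.038260i
d^4_{3,-1}: k∈[0..1] ⇒ +0.787959 -0.645127 = +0.142831;  D = +0.127122-0.065121i
d^4_{4,-1}: single k=0 term ⇒ -0.520684;  D = -0.256489+0.453128i
Y_4^{m'}(θ=0.7475,φ=5.1719) and Σ D·Y over m':
  (-0.3417-0.1698i)·(-0.0250-0.0912i)  (+0.4383-0.0534i)·(-0.2831-0.0551i)  (-0.0464+0.0394i)·(-0.2593+0.3398i)  (-0.0988+0.3372i)·(+0.0800+0.1617i)  (-0.0707-0.2307i)·(-0.3185+0.0000i)  (-0.1866-0.1544i)·(-0.0800+0.1617i)  (+0.3500+0.0383i)·(-0.2593-0.3398i)  (+0.1271-0.0651i)·(+0.2831-0.0551i)  (-0.2565+0.4531i)·(-0.0250+0.0912i)
Y_4^-1(R⁻¹ n̂) = -0.215581-0.121963i

Re=-0.2156 Im=-0.1220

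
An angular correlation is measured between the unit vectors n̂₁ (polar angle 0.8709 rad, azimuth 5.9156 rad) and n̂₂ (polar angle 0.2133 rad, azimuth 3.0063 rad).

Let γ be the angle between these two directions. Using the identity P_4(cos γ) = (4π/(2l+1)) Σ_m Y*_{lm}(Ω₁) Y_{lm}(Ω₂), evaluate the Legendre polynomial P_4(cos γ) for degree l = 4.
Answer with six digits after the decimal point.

Term-by-term m-sum for l=4 (normalisation 4π/9 = 1.396263):
  m=-4: Y*=0.01519 - 0.15073j  Y=0.00076 + 0.00046j  product 0.00008 - 0.00011j
  m=-3: Y*=0.16278 - 0.32202j  Y=-0.01066 - 0.00458j  product -0.00321 + 0.00269j
  m=-2: Y*=0.27647 - 0.25000j  Y=0.08214 + 0.02278j  product 0.02840 - 0.01424j
  m=-1: Y*=-0.02080 + 0.00801j  Y=-0.35751 - 0.04867j  product 0.00782 - 0.00185j
  m=+0: Y*=-0.36200 + 0.00000j  Y=0.66410 + 0.00000j  product -0.24041 + 0.00000j
  m=+1: Y*=0.02080 + 0.00801j  Y=0.35751 - 0.04867j  product 0.00782 + 0.00185j
  m=+2: Y*=0.27647 + 0.25000j  Y=0.08214 - 0.02278j  product 0.02840 + 0.01424j
  m=+3: Y*=-0.16278 - 0.32202j  Y=0.01066 - 0.00458j  product -0.00321 - 0.00269j
  m=+4: Y*=0.01519 + 0.15073j  Y=0.00076 - 0.00046j  product 0.00008 + 0.00011j
Σ over m = -0.17421 - 0.00000j; ×(4π/9) → -0.24324 - 0.00000j. Real part: -0.243244

-0.243244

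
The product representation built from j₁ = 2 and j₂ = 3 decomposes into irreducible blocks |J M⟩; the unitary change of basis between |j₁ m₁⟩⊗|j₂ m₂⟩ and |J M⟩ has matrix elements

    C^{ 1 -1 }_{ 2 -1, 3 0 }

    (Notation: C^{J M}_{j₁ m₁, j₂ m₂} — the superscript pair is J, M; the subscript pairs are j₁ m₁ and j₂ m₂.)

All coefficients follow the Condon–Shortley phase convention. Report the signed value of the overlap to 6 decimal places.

−√(3/35) ≈ -0.292770

√[3·4!0!2!/7! · 1!3!3!3!0!2!] = √(432/35)
  +(−1)^3/∏(3,1,0,0,0,2)! = -1/12  (running -1/12)
⟨..|..⟩ = √(432/35)·(-1/12) = -0.292770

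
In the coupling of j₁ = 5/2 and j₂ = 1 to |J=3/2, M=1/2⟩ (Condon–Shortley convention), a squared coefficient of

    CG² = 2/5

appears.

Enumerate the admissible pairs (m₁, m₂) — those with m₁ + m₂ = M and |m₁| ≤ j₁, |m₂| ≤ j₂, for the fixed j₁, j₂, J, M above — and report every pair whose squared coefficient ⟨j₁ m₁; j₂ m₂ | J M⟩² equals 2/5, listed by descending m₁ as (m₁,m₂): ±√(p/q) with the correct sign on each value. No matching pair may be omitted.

Admissible pairs with m₁+m₂ = M = 1/2: (-1/2,1), (1/2,0), (3/2,-1)
  (m₁,m₂)=(3/2,-1): CG² = 2/5, CG = +√(2/5)   ← matches the target
  (m₁,m₂)=(1/2,0): CG² = 2/5, CG = −√(2/5)   ← matches the target
  (m₁,m₂)=(-1/2,1): CG² = 1/5, CG = +√(1/5)
Pairs with CG² = 2/5: (3/2,-1): +√(2/5); (1/2,0): −√(2/5)

(3/2,-1): +√(2/5); (1/2,0): −√(2/5)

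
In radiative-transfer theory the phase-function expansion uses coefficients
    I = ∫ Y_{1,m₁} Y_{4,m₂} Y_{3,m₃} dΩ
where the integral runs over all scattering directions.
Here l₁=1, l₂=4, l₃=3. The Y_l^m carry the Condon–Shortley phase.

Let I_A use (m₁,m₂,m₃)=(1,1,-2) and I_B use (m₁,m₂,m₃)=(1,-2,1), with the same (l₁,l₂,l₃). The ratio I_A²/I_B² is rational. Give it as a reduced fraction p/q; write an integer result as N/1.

Same 1,4,3: normalisation and zero-m 3j drop out of the ratio.
A: Δ: 2! 0! 6! / 9! → 1/252; sum: t=0:+1/240 = 1/240; 3j²(1 4 3; 1 1 -2) = Δ·Π!·Σ² = 1/84  (sign -1)
B: Δ: 2! 0! 6! / 9! → 1/252; sum: t=0:+1/96 = 1/96; 3j²(1 4 3; 1 -2 1) = Δ·Π!·Σ² = 5/84  (sign +1)
I_A²/I_B² = (1/84)/(5/84) = 1/5

1/5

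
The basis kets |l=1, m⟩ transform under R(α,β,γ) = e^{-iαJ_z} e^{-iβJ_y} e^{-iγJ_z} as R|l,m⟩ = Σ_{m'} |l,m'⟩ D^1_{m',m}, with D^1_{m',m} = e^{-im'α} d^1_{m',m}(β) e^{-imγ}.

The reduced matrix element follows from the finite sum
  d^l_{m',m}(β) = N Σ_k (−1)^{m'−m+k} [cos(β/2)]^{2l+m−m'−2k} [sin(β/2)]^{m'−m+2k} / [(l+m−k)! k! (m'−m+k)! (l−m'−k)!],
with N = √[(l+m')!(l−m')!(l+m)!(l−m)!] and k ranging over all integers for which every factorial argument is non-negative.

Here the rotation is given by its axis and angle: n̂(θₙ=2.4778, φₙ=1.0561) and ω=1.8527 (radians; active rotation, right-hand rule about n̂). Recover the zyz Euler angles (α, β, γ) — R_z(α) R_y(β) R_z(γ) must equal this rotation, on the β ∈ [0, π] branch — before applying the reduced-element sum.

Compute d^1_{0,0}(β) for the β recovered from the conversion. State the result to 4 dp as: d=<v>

Axis–angle → zyz. n̂ = (sinθₙcosφₙ, sinθₙsinφₙ, cosθₙ) = (+0.303292, +0.536287, -0.787661), ω = 1.8527.
R = I cosω + sinω [n̂]ₓ + (1−cosω) n̂n̂ᵀ gives
  R = [-0.160609, +0.964469, +0.209771; -0.548672, +0.089426, -0.831242; -0.820466, -0.248601, +0.514814]
β = atan2(√(R₁₃²+R₂₃²), R₃₃) = 1.030006; α = atan2(R₂₃, R₁₃) mod 2π = 4.959586; γ = atan2(R₃₂, −R₃₁) mod 2π = 5.988979
d^1_{0,0}(β=1.0300) via the finite sum:
Half-angle: c=0.870291, s=0.492537. N=√(1·1·1·1)=1.000000
k∈{0,1} keeps every argument non-negative
  k=0: (−1)^0·1.0000/(1)·0.8703^2·0.4925^0 = +0.757407
  k=1: (−1)^1·1.0000/(1)·0.8703^0·0.4925^2 = -0.242593
d^1_{0,0}(1.0300) = +0.757407 -0.242593 = +0.514814

d=0.5148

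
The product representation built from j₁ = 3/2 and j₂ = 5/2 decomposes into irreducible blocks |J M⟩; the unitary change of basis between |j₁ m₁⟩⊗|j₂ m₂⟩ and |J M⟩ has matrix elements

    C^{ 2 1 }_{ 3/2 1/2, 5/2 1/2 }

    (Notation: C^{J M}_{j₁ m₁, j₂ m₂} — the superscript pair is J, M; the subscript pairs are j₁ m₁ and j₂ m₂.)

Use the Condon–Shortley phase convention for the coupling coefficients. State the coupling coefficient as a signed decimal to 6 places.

√[5·2!1!3!/7! · 2!1!3!2!3!1!] = √(12/7)
  +(−1)^0/∏(0,2,1,3,0,0)! = 1/12  (running 1/12)
  +(−1)^1/∏(1,1,0,2,1,1)! = -1/2  (running -5/12)
⟨..|..⟩ = √(12/7)·(-5/12) = -0.545545

−√(25/84) ≈ -0.545545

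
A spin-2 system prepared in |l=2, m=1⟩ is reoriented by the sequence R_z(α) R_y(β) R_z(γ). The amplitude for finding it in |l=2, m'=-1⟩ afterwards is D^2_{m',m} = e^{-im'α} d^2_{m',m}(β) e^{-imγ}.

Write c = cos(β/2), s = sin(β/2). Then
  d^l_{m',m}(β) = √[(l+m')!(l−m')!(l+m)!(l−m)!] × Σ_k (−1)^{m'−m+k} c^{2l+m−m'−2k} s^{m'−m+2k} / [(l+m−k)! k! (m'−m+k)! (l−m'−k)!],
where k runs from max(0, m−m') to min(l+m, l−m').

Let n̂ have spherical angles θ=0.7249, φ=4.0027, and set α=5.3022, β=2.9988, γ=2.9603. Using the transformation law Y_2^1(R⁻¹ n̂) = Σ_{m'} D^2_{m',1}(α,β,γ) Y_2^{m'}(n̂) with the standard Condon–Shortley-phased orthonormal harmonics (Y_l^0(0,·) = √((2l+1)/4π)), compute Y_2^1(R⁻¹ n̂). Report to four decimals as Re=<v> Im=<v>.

Re=0.0899 Im=0.3755

Need the full column D^2_{m',1} for m'=−2..2 at α=5.3022, β=2.9988, γ=2.9603.
cos(β/2)=0.071336, sin(β/2)=0.997452
d^2_{-2,1}: single k=3 term ⇒ +0.141584;  D = +0.029498+0.138477i
d^2_{-1,1}: k∈[2..3] ⇒ +0.015189 -0.989848 = -0.974660;  D = +0.679267-0.698969i
d^2_{0,1}: k∈[1..2] ⇒ +0.000887 -0.173404 = -0.172517;  D = +0.169690+0.031105i
d^2_{1,1}: k∈[0..1] ⇒ +0.000026 -0.015189 = -0.015163;  D = +0.006023+0.013915i
d^2_{2,1}: single k=0 term ⇒ -0.000724;  D = -0.000392+0.000609i
Y_2^{m'}(θ=0.7249,φ=4.0027) and Σ D·Y over m':
  (+0.0295+0.1385i)·(-0.0256-0.1679i)  (+0.6793-0.6990i)·(-0.2499+0.2909i)  (+0.1697+0.0311i)·(+0.2148+0.0000i)  (+0.0060+0.0139i)·(+0.2499+0.2909i)  (-0.0004+0.0006i)·(-0.0256+0.1679i)
Y_2^1(R⁻¹ n̂) = +0.089898+0.375550i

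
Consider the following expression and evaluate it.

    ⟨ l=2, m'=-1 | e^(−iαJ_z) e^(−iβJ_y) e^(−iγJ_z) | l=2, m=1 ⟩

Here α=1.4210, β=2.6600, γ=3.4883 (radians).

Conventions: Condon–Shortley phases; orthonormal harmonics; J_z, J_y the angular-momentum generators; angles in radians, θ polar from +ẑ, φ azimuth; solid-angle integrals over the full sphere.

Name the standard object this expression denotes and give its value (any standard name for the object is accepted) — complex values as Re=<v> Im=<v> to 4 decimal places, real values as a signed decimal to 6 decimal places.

Wigner D-matrix element, Re=0.3471 Im=0.6406

This is a Wigner D-matrix element — the rotation-matrix element ⟨l m'| R(α,β,γ) |l m⟩ in the angular-momentum basis.
First d^2_{-1,1}(β=2.6600), then the phase factors e^{-i(-1)α} and e^{-i(1)γ}:
Half-angle: c=0.238476, s=0.971148. N=√(1·6·6·1)=6.000000
k∈{2,3} keeps every argument non-negative
  k=2: (−1)^0·6.0000/(2)·0.2385^2·0.9711^2 = +0.160910
  k=3: (−1)^1·6.0000/(6)·0.2385^0·0.9711^4 = -0.889493
d^2_{-1,1}(2.6600) = +0.160910 -0.889493 = -0.728583
D = (+0.149237+0.988801i)·(-0.728583)·(-0.940497+0.339803i) = +0.347064+0.640609i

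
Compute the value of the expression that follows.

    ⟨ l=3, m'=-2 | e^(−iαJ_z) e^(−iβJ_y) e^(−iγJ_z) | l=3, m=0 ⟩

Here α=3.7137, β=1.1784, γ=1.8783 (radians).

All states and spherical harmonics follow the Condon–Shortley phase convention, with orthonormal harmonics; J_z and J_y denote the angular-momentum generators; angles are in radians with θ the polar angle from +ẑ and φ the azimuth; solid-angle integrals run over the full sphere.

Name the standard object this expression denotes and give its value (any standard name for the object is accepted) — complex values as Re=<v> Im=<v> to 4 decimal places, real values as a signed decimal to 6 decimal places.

Wigner D-matrix element, Re=0.1850 Im=0.4070

This is a Wigner D-matrix element — the rotation-matrix element ⟨l m'| R(α,β,γ) |l m⟩ in the angular-momentum basis.
First d^3_{-2,0}(β=1.1784), then the phase factors e^{-i(-2)α} and e^{-i(0)γ}:
With c≡cos(β/2)=0.831386 and s≡sin(β/2)=0.555696, N=[1·120·6·6]^{1/2}=65.726707
k: max(0,(0)−(-2))=2 … min(3+(0),3−(-2))=3
  k=2: (−1)^0·65.7267/(12)·0.8314^4·0.5557^2 = +0.808063
  k=3: (−1)^1·65.7267/(12)·0.8314^2·0.5557^4 = -0.361006
d^3_{-2,0}(1.1784) = +0.808063 -0.361006 = +0.447056
Phases: e^{-i·(-2)·3.7137}=+0.413761+0.910385i, e^{-i·(0)·1.8783}=+1.000000+0.000000i ⇒ D=+0.184975+0.406994i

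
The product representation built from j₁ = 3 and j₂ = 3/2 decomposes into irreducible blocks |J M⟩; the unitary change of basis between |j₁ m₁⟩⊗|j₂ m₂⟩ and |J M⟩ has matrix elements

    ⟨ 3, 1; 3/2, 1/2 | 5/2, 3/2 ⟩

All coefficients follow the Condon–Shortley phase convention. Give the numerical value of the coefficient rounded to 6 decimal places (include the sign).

√[6·2!4!1!/8! · 4!2!2!1!4!1!] = √(576/35)
  +(−1)^1/∏(1,1,1,1,3,0)! = -1/6  (running -1/6)
  +(−1)^2/∏(2,0,0,0,4,1)! = 1/48  (running -7/48)
⟨..|..⟩ = √(576/35)·(-7/48) = -0.591608

-0.591608  (= −√(7/20))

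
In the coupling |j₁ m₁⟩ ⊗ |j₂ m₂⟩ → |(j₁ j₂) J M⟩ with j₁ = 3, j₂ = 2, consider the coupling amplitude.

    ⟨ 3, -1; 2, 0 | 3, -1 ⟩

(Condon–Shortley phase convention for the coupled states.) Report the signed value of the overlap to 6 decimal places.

−√(3/20) = -0.387298

√[7·2!4!2!/9! · 2!4!2!2!2!4!] = √(256/15)
  +(−1)^0/∏(0,2,4,2,0,0)! = 1/96  (running 1/96)
  +(−1)^1/∏(1,1,3,1,1,1)! = -1/6  (running -5/32)
  +(−1)^2/∏(2,0,2,0,2,2)! = 1/16  (running -3/32)
⟨..|..⟩ = √(256/15)·(-3/32) = -0.387298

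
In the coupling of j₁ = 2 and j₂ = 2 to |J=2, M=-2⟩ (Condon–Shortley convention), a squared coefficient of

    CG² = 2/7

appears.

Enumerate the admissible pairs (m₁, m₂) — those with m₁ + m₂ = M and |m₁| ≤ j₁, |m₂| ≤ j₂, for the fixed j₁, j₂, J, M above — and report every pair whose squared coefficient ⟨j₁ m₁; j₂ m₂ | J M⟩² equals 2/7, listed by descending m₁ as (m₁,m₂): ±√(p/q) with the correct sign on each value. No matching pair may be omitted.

Admissible pairs with m₁+m₂ = M = -2: (-2,0), (-1,-1), (0,-2)
  (m₁,m₂)=(0,-2): CG² = 2/7, CG = +√(2/7)   ← matches the target
  (m₁,m₂)=(-1,-1): CG² = 3/7, CG = −√(3/7)
  (m₁,m₂)=(-2,0): CG² = 2/7, CG = +√(2/7)   ← matches the target
Pairs with CG² = 2/7: (0,-2): +√(2/7); (-2,0): +√(2/7)

(0,-2): +√(2/7); (-2,0): +√(2/7)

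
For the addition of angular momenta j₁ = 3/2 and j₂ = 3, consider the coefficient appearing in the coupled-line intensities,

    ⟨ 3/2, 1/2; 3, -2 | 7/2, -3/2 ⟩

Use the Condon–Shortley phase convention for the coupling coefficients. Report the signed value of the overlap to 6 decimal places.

+0.654654

j₁+j₂−J=1  J+j₁−j₂=2  J−j₁+j₂=5  j₁+j₂+J+1=9
(j₁±m₁, j₂±m₂, J±M) = (2,1,1,5,2,5)
P² = 6400/21
sum k=0..1:
  [0] +1/24 = 1/24
  [1] −1/240 = -1/240
S = 3/80
C² = P²·S² = 3/7 ; C = +0.654654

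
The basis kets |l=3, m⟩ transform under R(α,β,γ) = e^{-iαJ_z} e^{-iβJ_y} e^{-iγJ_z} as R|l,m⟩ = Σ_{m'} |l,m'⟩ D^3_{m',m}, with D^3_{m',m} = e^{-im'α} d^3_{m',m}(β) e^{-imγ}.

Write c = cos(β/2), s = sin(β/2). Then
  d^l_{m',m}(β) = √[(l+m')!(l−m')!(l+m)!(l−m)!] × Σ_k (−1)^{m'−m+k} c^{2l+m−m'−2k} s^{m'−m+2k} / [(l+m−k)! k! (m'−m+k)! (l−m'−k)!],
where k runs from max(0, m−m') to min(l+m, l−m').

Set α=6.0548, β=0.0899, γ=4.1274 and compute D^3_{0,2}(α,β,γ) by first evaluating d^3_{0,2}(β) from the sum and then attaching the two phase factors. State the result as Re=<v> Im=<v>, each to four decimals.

D^3_{0,2}(6.0548,0.0899,4.1274) = e^{-i·0·6.0548}·d^3_{0,2}(0.0899)·e^{-i·2·4.1274}. Compute d first:
With c≡cos(β/2)=0.998990 and s≡sin(β/2)=0.044935, N=[6·6·120·1]^{1/2}=65.726707
k: max(0,(2)−(0))=2 … min(3+(2),3−(0))=3
  k=2: (−1)^0·65.7267/(12)·0.9990^4·0.0449^2 = +0.011015
  k=3: (−1)^1·65.7267/(12)·0.9990^2·0.0449^4 = -0.000022
d^3_{0,2}(0.0899) = +0.011015 -0.000022 = +0.010992
Phases: e^{-i·(0)·6.0548}=+1.000000+0.000000i, e^{-i·(2)·4.1274}=-0.390172-0.920742i ⇒ D=-0.004289-0.010121i

Re=-0.0043 Im=-0.0101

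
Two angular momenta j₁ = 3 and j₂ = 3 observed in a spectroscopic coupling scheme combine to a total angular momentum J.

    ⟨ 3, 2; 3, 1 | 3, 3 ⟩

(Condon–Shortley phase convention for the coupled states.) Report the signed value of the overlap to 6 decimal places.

j₁+j₂−J=3  J+j₁−j₂=3  J−j₁+j₂=3  j₁+j₂+J+1=10
(j₁±m₁, j₂±m₂, J±M) = (5,1,4,2,6,0)
P² = 1728
sum k=1..1:
  [1] −1/72 = -1/72
S = -1/72
C² = P²·S² = 1/3 ; C = -0.577350

-0.577350  (= −√(1/3))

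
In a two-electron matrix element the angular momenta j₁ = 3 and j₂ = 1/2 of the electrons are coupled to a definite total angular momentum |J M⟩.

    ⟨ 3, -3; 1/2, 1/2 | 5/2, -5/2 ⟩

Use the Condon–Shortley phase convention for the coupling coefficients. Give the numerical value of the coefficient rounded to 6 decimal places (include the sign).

-0.925820

√[6·1!5!0!/7! · 0!6!1!0!0!5!] = √(86400/7)
  +(−1)^1/∏(1,0,5,0,0,0)! = -1/120  (running -1/120)
⟨..|..⟩ = √(86400/7)·(-1/120) = -0.925820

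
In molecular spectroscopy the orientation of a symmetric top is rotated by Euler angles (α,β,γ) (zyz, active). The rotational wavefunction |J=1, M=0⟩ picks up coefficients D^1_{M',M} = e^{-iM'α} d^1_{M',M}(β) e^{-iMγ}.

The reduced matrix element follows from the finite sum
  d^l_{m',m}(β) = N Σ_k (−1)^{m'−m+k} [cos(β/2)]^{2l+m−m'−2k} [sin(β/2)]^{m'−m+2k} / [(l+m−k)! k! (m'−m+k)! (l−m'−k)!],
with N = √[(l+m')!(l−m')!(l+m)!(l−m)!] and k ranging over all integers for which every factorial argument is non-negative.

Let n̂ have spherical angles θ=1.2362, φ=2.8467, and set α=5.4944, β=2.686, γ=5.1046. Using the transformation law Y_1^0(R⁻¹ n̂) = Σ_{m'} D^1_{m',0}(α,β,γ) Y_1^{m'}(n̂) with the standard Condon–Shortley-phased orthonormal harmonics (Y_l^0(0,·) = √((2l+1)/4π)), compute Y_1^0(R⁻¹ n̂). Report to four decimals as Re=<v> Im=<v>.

Re=-0.3229 Im=0.0000

Need the full column D^1_{m',0} for m'=−1..1 at α=5.4944, β=2.6860, γ=5.1046.
cos(β/2)=0.225831, sin(β/2)=0.974166
d^1_{-1,0}: single k=1 term ⇒ +0.311123;  D = +0.219251-0.220741i
d^1_{0,0}: k∈[0..1] ⇒ +0.051000 -0.949000 = -0.898000;  D = -0.898000+0.000000i
d^1_{1,0}: single k=0 term ⇒ -0.311123;  D = -0.219251-0.220741i
Y_1^{m'}(θ=1.2362,φ=2.8467) and Σ D·Y over m':
  (+0.2193-0.2207i)·(-0.3122-0.0948i)  (-0.8980+0.0000i)·(+0.1605+0.0000i)  (-0.2193-0.2207i)·(+0.3122-0.0948i)
Y_1^0(R⁻¹ n̂) = -0.322879+0.000000i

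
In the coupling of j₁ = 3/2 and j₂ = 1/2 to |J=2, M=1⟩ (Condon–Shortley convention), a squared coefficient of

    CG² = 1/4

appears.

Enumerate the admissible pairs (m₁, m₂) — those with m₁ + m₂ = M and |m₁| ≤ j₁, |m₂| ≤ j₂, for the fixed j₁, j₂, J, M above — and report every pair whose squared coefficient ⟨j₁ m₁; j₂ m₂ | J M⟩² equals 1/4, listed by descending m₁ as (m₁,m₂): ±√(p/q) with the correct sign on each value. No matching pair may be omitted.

Admissible pairs with m₁+m₂ = M = 1: (1/2,1/2), (3/2,-1/2)
  (m₁,m₂)=(3/2,-1/2): CG² = 1/4, CG = +√(1/4)   ← matches the target
  (m₁,m₂)=(1/2,1/2): CG² = 3/4, CG = +√(3/4)
Pairs with CG² = 1/4: (3/2,-1/2): +√(1/4)

(3/2,-1/2): +√(1/4)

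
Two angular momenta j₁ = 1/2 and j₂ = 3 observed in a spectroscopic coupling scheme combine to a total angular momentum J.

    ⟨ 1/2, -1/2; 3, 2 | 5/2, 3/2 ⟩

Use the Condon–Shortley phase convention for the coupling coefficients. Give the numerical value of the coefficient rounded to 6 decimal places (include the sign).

-0.845154  (= −√(5/7))

j₁+j₂−J=1  J+j₁−j₂=0  J−j₁+j₂=5  j₁+j₂+J+1=7
(j₁±m₁, j₂±m₂, J±M) = (0,1,5,1,4,1)
P² = 2880/7
sum k=1..1:
  [1] −1/24 = -1/24
S = -1/24
C² = P²·S² = 5/7 ; C = -0.845154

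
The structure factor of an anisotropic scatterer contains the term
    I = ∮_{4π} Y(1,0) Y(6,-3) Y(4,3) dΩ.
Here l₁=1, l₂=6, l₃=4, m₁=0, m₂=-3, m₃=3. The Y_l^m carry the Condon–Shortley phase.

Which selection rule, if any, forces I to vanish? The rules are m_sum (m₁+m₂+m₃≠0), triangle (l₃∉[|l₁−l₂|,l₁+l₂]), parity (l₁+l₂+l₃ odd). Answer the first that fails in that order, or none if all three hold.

Σmᵢ = 0  ✓
l₃∈[|l₁−l₂|,l₁+l₂]=[5,7] required, l₃=4 fails  ✗
Σlᵢ = 11 ⇒ odd

triangle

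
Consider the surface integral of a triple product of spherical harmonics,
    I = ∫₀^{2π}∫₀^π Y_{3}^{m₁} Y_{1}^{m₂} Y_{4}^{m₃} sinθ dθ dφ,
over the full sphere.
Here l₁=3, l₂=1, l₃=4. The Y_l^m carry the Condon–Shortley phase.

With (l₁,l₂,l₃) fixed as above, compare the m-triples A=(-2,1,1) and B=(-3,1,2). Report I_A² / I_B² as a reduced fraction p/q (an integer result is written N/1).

3/1

l's match ⇒ only the (l;m) 3-j factors differ between A and B.
A: triangle coeff Δ(3,1,4) = 1/252; Σ_t [0,0]: t=0:+1/240 = 1/240; (3j)²=1/84 [(3 1 4; -2 1 1)], sign=-1
B: triangle coeff Δ(3,1,4) = 1/252; Σ_t [0,0]: t=0:+1/1440 = 1/1440; (3j)²=1/252 [(3 1 4; -3 1 2)], sign=+1
I_A²/I_B² = (1/84)/(1/252) = 3/1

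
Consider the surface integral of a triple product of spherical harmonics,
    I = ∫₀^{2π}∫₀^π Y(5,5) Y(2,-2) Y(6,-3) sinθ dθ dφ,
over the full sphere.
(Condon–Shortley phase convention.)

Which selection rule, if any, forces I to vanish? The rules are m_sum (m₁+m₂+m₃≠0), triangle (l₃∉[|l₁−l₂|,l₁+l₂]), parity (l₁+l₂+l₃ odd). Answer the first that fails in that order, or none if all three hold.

azimuthal sum: 5 − 2 − 3 = 0  ✓
3 ≤ 6 ≤ 7 (triangle on l)  ✓
L = 5 + 2 + 6 = 13 (odd)  ✗

parity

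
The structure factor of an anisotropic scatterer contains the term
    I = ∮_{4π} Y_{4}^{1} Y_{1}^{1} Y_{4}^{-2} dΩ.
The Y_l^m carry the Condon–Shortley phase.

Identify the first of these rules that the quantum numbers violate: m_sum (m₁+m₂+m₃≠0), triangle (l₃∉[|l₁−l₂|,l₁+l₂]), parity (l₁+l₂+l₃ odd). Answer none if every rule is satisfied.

parity

m₁+m₂+m₃ = 1 + 1 − 2 = 0  ✓
triangle: |4−1|=3 ≤ l₃=4 ≤ 4+1=5  ✓
parity: l₁+l₂+l₃ = 9 is odd  ✗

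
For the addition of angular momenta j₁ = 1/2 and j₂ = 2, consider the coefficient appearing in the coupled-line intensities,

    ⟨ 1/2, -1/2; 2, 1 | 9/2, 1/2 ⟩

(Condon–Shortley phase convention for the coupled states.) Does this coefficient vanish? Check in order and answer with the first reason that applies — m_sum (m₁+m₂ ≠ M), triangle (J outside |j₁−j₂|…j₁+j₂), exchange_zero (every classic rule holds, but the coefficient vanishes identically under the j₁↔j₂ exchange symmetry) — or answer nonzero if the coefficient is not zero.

m-sum: m₁+m₂ = -1/2+1 = 1/2, M = 1/2  ✓
triangle: need |j₁−j₂| ≤ J ≤ j₁+j₂, i.e. J ∈ [3/2, 5/2]; J = 9/2 is outside ✗ ⇒ coefficient is 0

triangle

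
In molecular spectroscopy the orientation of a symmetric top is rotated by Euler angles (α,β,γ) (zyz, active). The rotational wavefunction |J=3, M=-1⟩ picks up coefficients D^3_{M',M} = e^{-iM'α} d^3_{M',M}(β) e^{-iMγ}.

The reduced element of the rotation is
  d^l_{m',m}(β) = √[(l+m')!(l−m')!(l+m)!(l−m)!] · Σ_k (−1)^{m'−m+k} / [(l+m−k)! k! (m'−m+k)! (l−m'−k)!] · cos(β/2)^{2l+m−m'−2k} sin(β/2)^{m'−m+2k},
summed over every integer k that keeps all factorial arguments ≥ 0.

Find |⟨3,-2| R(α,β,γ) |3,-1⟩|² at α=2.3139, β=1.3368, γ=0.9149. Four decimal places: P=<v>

P=0.0208

Split into d^3_{-2,-1}(β=1.3368) × two z-phases.
With c≡cos(β/2)=0.784814 and s≡sin(β/2)=0.619731, N=[1·120·2·24]^{1/2}=75.894664
The bounds max(0,m−m')=1 and min(l+m,l−m')=2 give 2 terms
  k=1: (−1)^0·75.8947/(24)·0.7848^5·0.6197^1 = +0.583496
  k=2: (−1)^1·75.8947/(12)·0.7848^3·0.6197^3 = -0.727680
d^3_{-2,-1}(1.3368) = +0.583496 -0.727680 = -0.144184
|D^3_{-2,-1}|² = |d^3_{-2,-1}(β)|² = (-0.144184)² = 0.020789 (the z-rotation phases have unit modulus)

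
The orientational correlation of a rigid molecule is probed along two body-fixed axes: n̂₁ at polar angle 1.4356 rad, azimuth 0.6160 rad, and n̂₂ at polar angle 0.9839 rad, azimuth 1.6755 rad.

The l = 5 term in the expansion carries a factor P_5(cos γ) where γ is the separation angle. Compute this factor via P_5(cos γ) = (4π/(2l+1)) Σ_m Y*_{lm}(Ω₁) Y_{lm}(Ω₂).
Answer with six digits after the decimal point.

Expand P_5 via completeness: Σ_{m} conj(Y_{5,m}) at Ω₁ times Y_{5,m} at Ω₂ —
  [-5]  conj(Y_{5,-5})(Ω₁) = -0.44250 + 0.02729j ; Y_{5,-5}(Ω₂) = -0.09287 - 0.16089j ; Δ = 0.04549 + 0.06866j
  [-4]  conj(Y_{5,-4})(Ω₁) = -0.14857 + 0.11956j ; Y_{5,-4}(Ω₂) = 0.35694 - 0.15889j ; Δ = -0.03404 + 0.06628j
  [-3]  conj(Y_{5,-3})(Ω₁) = 0.07705 - 0.27078j ; Y_{5,-3}(Ω₂) = 0.10861 + 0.33431j ; Δ = 0.09889 - 0.00365j
  [-2]  conj(Y_{5,-2})(Ω₁) = -0.07048 - 0.20000j ; Y_{5,-2}(Ω₂) = 0.05091 - 0.01082j ; Δ = -0.00575 - 0.00942j
  [-1]  conj(Y_{5,-1})(Ω₁) = 0.19494 + 0.13800j ; Y_{5,-1}(Ω₂) = 0.03675 + 0.34968j ; Δ = -0.04109 + 0.07324j
  [+0]  conj(Y_{5,0})(Ω₁) = 0.21673 + 0.00000j ; Y_{5,0}(Ω₂) = -0.03510 + 0.00000j ; Δ = -0.00761 + 0.00000j
  [+1]  conj(Y_{5,1})(Ω₁) = -0.19494 + 0.13800j ; Y_{5,1}(Ω₂) = -0.03675 + 0.34968j ; Δ = -0.04109 - 0.07324j
  [+2]  conj(Y_{5,2})(Ω₁) = -0.07048 + 0.20000j ; Y_{5,2}(Ω₂) = 0.05091 + 0.01082j ; Δ = -0.00575 + 0.00942j
  [+3]  conj(Y_{5,3})(Ω₁) = -0.07705 - 0.27078j ; Y_{5,3}(Ω₂) = -0.10861 + 0.33431j ; Δ = 0.09889 + 0.00365j
  [+4]  conj(Y_{5,4})(Ω₁) = -0.14857 - 0.11956j ; Y_{5,4}(Ω₂) = 0.35694 + 0.15889j ; Δ = -0.03404 - 0.06628j
  [+5]  conj(Y_{5,5})(Ω₁) = 0.44250 + 0.02729j ; Y_{5,5}(Ω₂) = 0.09287 - 0.16089j ; Δ = 0.04549 - 0.06866j
Σ over m = 0.11940 + 0.00000j; ×(4π/11) → 0.13640 + 0.00000j. Real part: 0.136399

0.136399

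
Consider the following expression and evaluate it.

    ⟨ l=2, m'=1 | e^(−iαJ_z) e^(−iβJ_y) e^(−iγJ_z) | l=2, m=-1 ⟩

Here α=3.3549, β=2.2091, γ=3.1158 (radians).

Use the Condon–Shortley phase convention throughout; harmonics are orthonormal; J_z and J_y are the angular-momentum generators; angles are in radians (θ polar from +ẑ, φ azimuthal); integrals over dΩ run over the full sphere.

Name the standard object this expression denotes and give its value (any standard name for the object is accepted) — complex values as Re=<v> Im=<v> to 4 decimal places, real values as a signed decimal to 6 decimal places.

Wigner D-matrix element, Re=-0.1486 Im=0.0362

This is a Wigner D-matrix element — the rotation-matrix element ⟨l m'| R(α,β,γ) |l m⟩ in the angular-momentum basis.
D^2_{1,-1}(3.3549,2.2091,3.1158) = e^{-i·1·3.3549}·d^2_{1,-1}(2.2091)·e^{-i·-1·3.1158}. Compute d first:
c=cos(2.209100/2)=0.449536, s=sin(2.209100/2)=0.893262; N=√[6·1·1·6]=6.000000
k: max(0,(-1)−(1))=0 … min(2+(-1),2−(1))=1
  k=0: (−1)^2·6.0000/(2)·0.4495^2·0.8933^2 = +0.483736
  k=1: (−1)^3·6.0000/(6)·0.4495^0·0.8933^4 = -0.636672
d^2_{1,-1}(2.2091) = +0.483736 -0.636672 = -0.152935
Phases: e^{-i·(1)·3.3549}=-0.977336+0.211693i, e^{-i·(-1)·3.1158}=-0.999667+0.025790i ⇒ D=-0.148584+0.036219i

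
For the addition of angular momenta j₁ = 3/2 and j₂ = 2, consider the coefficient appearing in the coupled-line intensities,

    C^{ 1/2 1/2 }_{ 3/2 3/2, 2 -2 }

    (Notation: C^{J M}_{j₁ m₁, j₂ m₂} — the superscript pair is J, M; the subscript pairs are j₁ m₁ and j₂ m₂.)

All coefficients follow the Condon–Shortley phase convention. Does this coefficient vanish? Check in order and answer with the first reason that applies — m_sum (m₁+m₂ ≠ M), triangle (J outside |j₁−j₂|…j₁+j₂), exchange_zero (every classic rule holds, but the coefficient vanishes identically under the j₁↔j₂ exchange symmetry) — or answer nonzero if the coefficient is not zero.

m-sum: m₁+m₂ = 3/2+(-2) = -1/2, M = 1/2  ✗ ⇒ coefficient is 0

m_sum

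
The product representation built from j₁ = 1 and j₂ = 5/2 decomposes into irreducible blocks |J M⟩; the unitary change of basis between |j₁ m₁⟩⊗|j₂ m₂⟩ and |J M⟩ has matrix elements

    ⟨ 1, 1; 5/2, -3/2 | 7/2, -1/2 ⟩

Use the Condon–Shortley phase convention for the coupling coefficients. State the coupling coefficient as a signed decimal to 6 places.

+0.377964  (= +√(1/7))

√[8·0!2!5!/8! · 2!0!1!4!3!4!] = √(2304/7)
  +(−1)^0/∏(0,0,0,1,2,4)! = 1/48  (running 1/48)
⟨..|..⟩ = √(2304/7)·(1/48) = +0.377964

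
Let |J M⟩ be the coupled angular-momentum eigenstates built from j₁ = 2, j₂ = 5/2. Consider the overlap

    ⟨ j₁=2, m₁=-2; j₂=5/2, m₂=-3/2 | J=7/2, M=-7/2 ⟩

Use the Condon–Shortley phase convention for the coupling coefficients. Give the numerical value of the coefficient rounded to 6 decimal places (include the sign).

−√(4/9) = -0.666667

j₁+j₂−J=1  J+j₁−j₂=3  J−j₁+j₂=4  j₁+j₂+J+1=9
(j₁±m₁, j₂±m₂, J±M) = (0,4,1,4,0,7)
P² = 9216
sum k=1..1:
  [1] −1/144 = -1/144
S = -1/144
C² = P²·S² = 4/9 ; C = -0.666667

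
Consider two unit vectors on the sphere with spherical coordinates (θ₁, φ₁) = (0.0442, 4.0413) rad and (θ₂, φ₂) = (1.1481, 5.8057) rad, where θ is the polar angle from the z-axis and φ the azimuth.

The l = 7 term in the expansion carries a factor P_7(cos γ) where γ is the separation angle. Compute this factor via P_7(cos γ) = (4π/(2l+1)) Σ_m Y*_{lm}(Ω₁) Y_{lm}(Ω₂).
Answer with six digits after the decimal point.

-0.009441

Summing Y*_{l m}(θ₁,φ₁)·Y_{l m}(θ₂,φ₂) over m ∈ [−7, 7]; prefactor 4π/(2·7+1) = 0.837758:
  m=-7: (-0.00000 - 0.00000j) × (-0.25710 - 0.05233j) = 0.00000 + 0.00000j  (running Σ = 0.00000 + 0.00000j)
  m=-6: (0.00000 - 0.00000j) × (-0.42479 + 0.12063j) = -0.00000 + 0.00000j  (running Σ = -0.00000 + 0.00000j)
  m=-5: (0.00000 + 0.00000j) × (-0.20038 + 0.18824j) = -0.00000 - 0.00000j  (running Σ = -0.00000 - 0.00000j)
  m=-4: (-0.00003 - 0.00001j) × (0.05628 - 0.15953j) = -0.00000 + 0.00000j  (running Σ = -0.00000 + 0.00000j)
  m=-3: (0.00069 - 0.00033j) × (-0.04695 - 0.33720j) = -0.00014 - 0.00022j  (running Σ = -0.00015 - 0.00021j)
  m=-2: (-0.00330 + 0.01416j) × (0.01661 + 0.02347j) = -0.00039 + 0.00016j  (running Σ = -0.00053 - 0.00006j)
  m=-1: (-0.11085 - 0.13960j) × (0.29721 + 0.15378j) = -0.01148 - 0.05854j  (running Σ = -0.01201 - 0.05859j)
  m=0: (1.06287 + 0.00000j) × (0.01199 + 0.00000j) = 0.01275 + 0.00000j  (running Σ = 0.00074 - 0.05859j)
  m=1: (0.11085 - 0.13960j) × (-0.29721 + 0.15378j) = -0.01148 + 0.05854j  (running Σ = -0.01074 - 0.00006j)
  m=2: (-0.00330 - 0.01416j) × (0.01661 - 0.02347j) = -0.00039 - 0.00016j  (running Σ = -0.01112 - 0.00021j)
  m=3: (-0.00069 - 0.00033j) × (0.04695 - 0.33720j) = -0.00014 + 0.00022j  (running Σ = -0.01127 + 0.00000j)
  m=4: (-0.00003 + 0.00001j) × (0.05628 + 0.15953j) = -0.00000 - 0.00000j  (running Σ = -0.01127 - 0.00000j)
  m=5: (-0.00000 + 0.00000j) × (0.20038 + 0.18824j) = -0.00000 + 0.00000j  (running Σ = -0.01127 + 0.00000j)
  m=6: (0.00000 + 0.00000j) × (-0.42479 - 0.12063j) = -0.00000 - 0.00000j  (running Σ = -0.01127 + 0.00000j)
  m=7: (0.00000 - 0.00000j) × (0.25710 - 0.05233j) = 0.00000 - 0.00000j  (running Σ = -0.01127 - 0.00000j)
Total Σ_m = -0.01127 - 0.00000j. Multiply by 0.837758: -0.00944 - 0.00000j. P_7(cos γ) = -0.009441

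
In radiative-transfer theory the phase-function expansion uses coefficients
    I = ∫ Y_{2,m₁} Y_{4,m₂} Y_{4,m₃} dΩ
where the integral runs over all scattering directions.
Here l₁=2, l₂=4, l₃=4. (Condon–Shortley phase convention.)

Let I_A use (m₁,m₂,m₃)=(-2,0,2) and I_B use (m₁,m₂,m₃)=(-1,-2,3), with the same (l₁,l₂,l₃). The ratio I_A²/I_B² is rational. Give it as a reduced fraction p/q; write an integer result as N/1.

l's match ⇒ only the (l;m) 3-j factors differ between A and B.
A: triangle coeff Δ(2,4,4) = 1/13860; Σ_t [2,2]: t=2:+1/192 = 1/192; (3j)²=3/77 [(2 4 4; -2 0 2)], sign=+1
B: triangle coeff Δ(2,4,4) = 1/13860; Σ_t [1,2]: t=1:−1/240 t=2:+1/1440 = -1/288; (3j)²=5/132 [(2 4 4; -1 -2 3)], sign=+1
I_A²/I_B² = (3/77)/(5/132) = 36/35

36/35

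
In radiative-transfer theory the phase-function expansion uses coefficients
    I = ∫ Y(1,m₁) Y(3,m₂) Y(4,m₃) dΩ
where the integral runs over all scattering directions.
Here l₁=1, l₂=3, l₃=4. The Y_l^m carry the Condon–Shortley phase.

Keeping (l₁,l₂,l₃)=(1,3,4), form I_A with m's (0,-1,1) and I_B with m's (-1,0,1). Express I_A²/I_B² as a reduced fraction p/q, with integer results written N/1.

Shared (l₁,l₂,l₃)=(1,3,4): N and (l;000)² cancel in I_A²/I_B².
A: Δ = 0!·2!·6!/9! = 1/252; Racah Σ t=0..0: t=0:+1/48 = 1/48; ⇒ 3j(1 3 4; 0 -1 1)² = 5/84, sgn -1
B: Δ = 0!·2!·6!/9! = 1/252; Racah Σ t=0..0: t=0:+1/72 = 1/72; ⇒ 3j(1 3 4; -1 0 1)² = 5/126, sgn -1
I_A²/I_B² = (5/84)/(5/126) = 3/2

3/2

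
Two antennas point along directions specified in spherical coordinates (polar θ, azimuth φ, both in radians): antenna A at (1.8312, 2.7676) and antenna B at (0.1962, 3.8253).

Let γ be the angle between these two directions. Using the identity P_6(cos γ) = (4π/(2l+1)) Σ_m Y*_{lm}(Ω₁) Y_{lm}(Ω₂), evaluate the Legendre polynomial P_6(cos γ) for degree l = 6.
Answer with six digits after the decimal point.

-0.157046

Summing Y*_{l m}(θ₁,φ₁)·Y_{l m}(θ₂,φ₂) over m ∈ [−6, 6]; prefactor 4π/(2·6+1) = 0.966644:
  [-6]  conj(Y_{6,-6})(Ω₁) = -0.245169-0.307457i ; Y_{6,-6}(Ω₂) = -0.000015+0.000022i ; Δ = +0.000010-0.000001i
  [-5]  conj(Y_{6,-5})(Ω₁) = -0.106976-0.346847i ; Y_{6,-5}(Ω₂) = +0.000445-0.000126i ; Δ = -0.000091-0.000141i
  [-4]  conj(Y_{6,-4})(Ω₁) = -0.006297+0.083995i ; Y_{6,-4}(Ω₂) = -0.004534-0.001953i ; Δ = +0.000193-0.000369i
  [-3]  conj(Y_{6,-3})(Ω₁) = -0.149092+0.309578i ; Y_{6,-3}(Ω₂) = +0.016582+0.031826i ; Δ = -0.012325+0.000388i
  [-2]  conj(Y_{6,-2})(Ω₁) = -0.010750+0.009974i ; Y_{6,-2}(Ω₂) = +0.035559-0.172422i ; Δ = +0.001338+0.002208i
  [-1]  conj(Y_{6,-1})(Ω₁) = +0.301143-0.118188i ; Y_{6,-1}(Ω₂) = -0.407895+0.332358i ; Δ = -0.083554+0.148295i
  [+0]  conj(Y_{6,0})(Ω₁) = +0.040913-0.000000i ; Y_{6,0}(Ω₂) = +0.645147+0.000000i ; Δ = +0.026395+0.000000i
  [+1]  conj(Y_{6,1})(Ω₁) = -0.301143-0.118188i ; Y_{6,1}(Ω₂) = +0.407895+0.332358i ; Δ = -0.083554-0.148295i
  [+2]  conj(Y_{6,2})(Ω₁) = -0.010750-0.009974i ; Y_{6,2}(Ω₂) = +0.035559+0.172422i ; Δ = +0.001338-0.002208i
  [+3]  conj(Y_{6,3})(Ω₁) = +0.149092+0.309578i ; Y_{6,3}(Ω₂) = -0.016582+0.031826i ; Δ = -0.012325-0.000388i
  [+4]  conj(Y_{6,4})(Ω₁) = -0.006297-0.083995i ; Y_{6,4}(Ω₂) = -0.004534+0.001953i ; Δ = +0.000193+0.000369i
  [+5]  conj(Y_{6,5})(Ω₁) = +0.106976-0.346847i ; Y_{6,5}(Ω₂) = -0.000445-0.000126i ; Δ = -0.000091+0.000141i
  [+6]  conj(Y_{6,6})(Ω₁) = -0.245169+0.307457i ; Y_{6,6}(Ω₂) = -0.000015-0.000022i ; Δ = +0.000010+0.000001i
Total Σ_m = -0.162466+0.000000i. Multiply by 0.966644: -0.157046+0.000000i. P_6(cos γ) = -0.157046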